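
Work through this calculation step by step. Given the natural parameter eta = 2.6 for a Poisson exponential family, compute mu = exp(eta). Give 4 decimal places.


Expectation parameter for Poisson exponential family:
mu = exp(eta).
eta = 2.6.
mu = exp(2.6) = 13.4637

13.4637


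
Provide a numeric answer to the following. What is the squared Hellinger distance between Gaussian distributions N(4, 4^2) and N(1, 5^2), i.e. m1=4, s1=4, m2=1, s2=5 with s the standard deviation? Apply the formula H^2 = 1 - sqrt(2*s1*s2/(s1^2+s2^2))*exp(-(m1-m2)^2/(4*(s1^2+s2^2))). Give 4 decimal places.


Squared Hellinger distance for Gaussians:
H^2 = 1 - sqrt(2*s1*s2/(s1^2+s2^2)) * exp(-(m1-m2)^2/(4*(s1^2+s2^2))).
s1^2 = 16, s2^2 = 25, s1^2+s2^2 = 41.
sqrt(2*4*5/(41)) = 0.98773.
(m1-m2)^2 = (3)^2 = 9.
exp(-9/(4*41)) = exp(-0.054878) = 0.946601.
H^2 = 1 - 0.98773*0.946601 = 0.0650

0.0650


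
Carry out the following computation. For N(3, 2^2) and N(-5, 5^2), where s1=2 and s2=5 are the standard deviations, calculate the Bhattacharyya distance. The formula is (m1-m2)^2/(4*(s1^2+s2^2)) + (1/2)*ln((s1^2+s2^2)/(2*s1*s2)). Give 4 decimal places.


Bhattacharyya distance between two Gaussians:
DB = (m1-m2)^2/(4*(s1^2+s2^2)) + (1/2)*ln((s1^2+s2^2)/(2*s1*s2)).
(m1-m2)^2 = (8)^2 = 64.
s1^2+s2^2 = 4 + 25 = 29.
term1 = 64/116 = 0.551724.
term2 = 0.5*ln(29/20.0) = 0.185782.
DB = 0.551724 + 0.185782 = 0.7375

0.7375


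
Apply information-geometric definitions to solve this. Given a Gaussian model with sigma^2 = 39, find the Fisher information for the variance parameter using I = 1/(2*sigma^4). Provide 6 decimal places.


Fisher information for variance: I(sigma^2) = 1/(2*sigma^4).
sigma^2 = 39, so sigma^4 = 1521.
I = 1/(2*1521) = 1/3042 = 0.000329

0.000329


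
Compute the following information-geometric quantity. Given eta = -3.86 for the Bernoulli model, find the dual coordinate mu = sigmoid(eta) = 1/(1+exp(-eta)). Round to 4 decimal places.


Dual coordinate (expectation parameter) for Bernoulli:
mu = 1/(1+exp(-eta)).
eta = -3.86.
exp(-eta) = exp(3.86) = 47.465351.
mu = 1/(1+47.465351) = 0.0206

0.0206


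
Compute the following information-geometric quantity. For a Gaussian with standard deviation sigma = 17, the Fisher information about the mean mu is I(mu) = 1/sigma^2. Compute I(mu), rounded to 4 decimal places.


The Fisher information for the mean of a normal distribution is I(mu) = 1/sigma^2.
sigma = 17, so sigma^2 = 289.
I(mu) = 1/289 = 0.0035

0.0035


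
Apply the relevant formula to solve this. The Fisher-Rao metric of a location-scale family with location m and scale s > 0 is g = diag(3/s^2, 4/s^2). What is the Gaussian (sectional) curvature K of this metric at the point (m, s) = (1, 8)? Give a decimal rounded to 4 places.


The metric has the form g = (A dm^2 + B ds^2)/s^2 with A = 3, B = 4.
Substitute u = sqrt(A/B)*m: g = B*(du^2 + ds^2)/s^2, i.e. B times the
Poincare upper half-plane metric, which has constant Gaussian curvature -1.
Scaling a 2D metric by a constant c divides the Gaussian curvature by c,
so K = -1/B = -1/(4) = -0.2500 everywhere (the point (m, s) = (1, 8) is irrelevant:
the curvature is constant).
The requested Gaussian curvature is K = -0.2500.

-0.2500


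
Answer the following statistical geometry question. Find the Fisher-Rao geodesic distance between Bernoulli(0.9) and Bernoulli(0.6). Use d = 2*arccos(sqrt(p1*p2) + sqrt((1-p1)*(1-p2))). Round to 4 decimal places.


Geodesic distance on Bernoulli manifold:
d(p1,p2) = 2*arccos(sqrt(p1*p2) + sqrt((1-p1)*(1-p2))).
sqrt(p1*p2) = sqrt(0.9*0.6) = 0.734847.
sqrt((1-p1)*(1-p2)) = sqrt(0.1*0.4) = 0.2.
arg = 0.734847 + 0.2 = 0.934847.
d = 2*arccos(0.934847) = 0.7259

0.7259


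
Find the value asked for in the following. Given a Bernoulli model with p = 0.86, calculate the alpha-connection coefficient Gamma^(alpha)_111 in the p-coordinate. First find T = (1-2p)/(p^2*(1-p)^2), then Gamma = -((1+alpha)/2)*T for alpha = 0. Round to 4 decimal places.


Skewness (Amari-Chentsov) tensor: T = (1-2p)/(p^2*(1-p)^2).
p = 0.86, 1-2p = -0.72, p^2 = 0.7396, (1-p)^2 = 0.0196.
T = -0.72/(0.7396 * 0.0196) = -49.668326.
In the p-coordinate, Gamma^(alpha) = Gamma^(0) - (alpha/2)*T with Gamma^(0) = (1/2)*g'(p) = -T/2,
so Gamma^(alpha) = -((1+alpha)/2)*T.
alpha = 0, -(1+alpha)/2 = -0.5.
Gamma = -0.5 * -49.668326 = 24.8342

24.8342


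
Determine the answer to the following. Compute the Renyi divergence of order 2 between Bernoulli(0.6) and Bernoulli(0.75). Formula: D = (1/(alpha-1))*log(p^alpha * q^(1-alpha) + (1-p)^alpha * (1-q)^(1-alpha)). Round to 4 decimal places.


Renyi divergence of order alpha between Bernoulli distributions:
D = (1/(alpha-1))*log(p^alpha * q^(1-alpha) + (1-p)^alpha * (1-q)^(1-alpha)).
alpha = 2, p = 0.6, q = 0.75.
p^alpha * q^(1-alpha) = 0.6^2 * 0.75^-1 = 0.48.
(1-p)^alpha * (1-q)^(1-alpha) = 0.4^2 * 0.25^-1 = 0.64.
sum = 0.48 + 0.64 = 1.12.
D = (1/1)*log(1.12) = 0.1133

0.1133


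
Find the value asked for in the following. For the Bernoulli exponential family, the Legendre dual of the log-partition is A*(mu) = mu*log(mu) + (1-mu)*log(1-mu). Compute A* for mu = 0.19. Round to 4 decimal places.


Legendre transform for Bernoulli:
A*(mu) = mu*log(mu) + (1-mu)*log(1-mu).
mu = 0.19, 1-mu = 0.81.
mu*log(mu) = 0.19*log(0.19) = -0.315539.
(1-mu)*log(1-mu) = 0.81*log(0.81) = -0.170684.
A* = -0.315539 + -0.170684 = -0.4862

-0.4862


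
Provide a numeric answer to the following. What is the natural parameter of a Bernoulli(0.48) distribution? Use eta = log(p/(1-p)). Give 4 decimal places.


Natural parameter for Bernoulli: eta = log(p/(1-p)).
p = 0.48, 1-p = 0.52.
p/(1-p) = 0.923077.
eta = log(0.923077) = -0.0800

-0.0800


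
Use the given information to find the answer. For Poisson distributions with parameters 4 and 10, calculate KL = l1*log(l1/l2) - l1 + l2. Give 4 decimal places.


KL divergence for Poisson:
KL = l1*log(l1/l2) - l1 + l2.
l1 = 4, l2 = 10.
log(4/10) = -0.916291.
l1*log(l1/l2) = 4 * -0.916291 = -3.665163.
KL = -3.665163 - 4 + 10 = 2.3348

2.3348


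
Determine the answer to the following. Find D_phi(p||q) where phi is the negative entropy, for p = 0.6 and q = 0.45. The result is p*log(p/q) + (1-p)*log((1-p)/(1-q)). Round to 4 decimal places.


Bregman divergence with negative entropy generator:
D = p*log(p/q) + (1-p)*log((1-p)/(1-q)).
p = 0.6, q = 0.45.
p*log(p/q) = 0.6*log(0.6/0.45) = 0.172609.
(1-p)*log((1-p)/(1-q)) = 0.4*log(0.4/0.55) = -0.127381.
D = 0.172609 + -0.127381 = 0.0452

0.0452


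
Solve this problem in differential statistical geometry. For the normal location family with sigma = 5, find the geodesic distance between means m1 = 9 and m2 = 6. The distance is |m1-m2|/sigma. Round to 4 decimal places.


On the fixed-variance normal subfamily, geodesic distance = |m1-m2|/sigma.
|9 - 6| = 3.
sigma = 5.
d = 3/5 = 0.6000

0.6000


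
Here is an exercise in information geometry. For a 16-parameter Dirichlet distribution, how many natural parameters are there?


Exponential family dimension calculation:
Dirichlet with 16 components has 16 natural parameters.

16


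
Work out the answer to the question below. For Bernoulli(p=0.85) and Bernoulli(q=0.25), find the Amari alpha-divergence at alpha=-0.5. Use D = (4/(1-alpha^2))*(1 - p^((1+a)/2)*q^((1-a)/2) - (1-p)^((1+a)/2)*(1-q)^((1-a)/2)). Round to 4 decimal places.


Amari alpha-divergence:
D = (4/(1-alpha^2))*(1 - p^((1+a)/2)*q^((1-a)/2) - (1-p)^((1+a)/2)*(1-q)^((1-a)/2)).
alpha = -0.5, p = 0.85, q = 0.25.
e1 = (1+alpha)/2 = 0.25, e2 = (1-alpha)/2 = 0.75.
t1 = p^e1 * q^e2 = 0.85^0.25 * 0.25^0.75 = 0.339477.
t2 = (1-p)^e1 * (1-q)^e2 = 0.15^0.25 * 0.75^0.75 = 0.501555.
4/(1-alpha^2) = 5.333333.
D = 5.333333*(1 - 0.339477 - 0.501555) = 0.8478

0.8478


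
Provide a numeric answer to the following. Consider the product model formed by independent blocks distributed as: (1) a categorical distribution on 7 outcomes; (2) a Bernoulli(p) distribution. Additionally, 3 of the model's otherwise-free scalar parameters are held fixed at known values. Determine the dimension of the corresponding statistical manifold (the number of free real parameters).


The dimension of a statistical manifold equals the number of free
(independent) real parameters of the model. For a product of independent
blocks the parameter counts add.
- categorical on 7 outcomes (probabilities sum to 1): 7-1 = 6.
- Bernoulli (p): 1.
Total = 6 + 1 = 7.
3 parameter(s) fixed at known values: 7 - 3 = 4.
Dimension = 4

4


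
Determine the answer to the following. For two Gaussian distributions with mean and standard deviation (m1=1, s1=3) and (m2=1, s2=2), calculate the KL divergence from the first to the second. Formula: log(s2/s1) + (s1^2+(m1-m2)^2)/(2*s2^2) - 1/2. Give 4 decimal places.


KL divergence between normal distributions:
KL = log(s2/s1) + (s1^2 + (m1-m2)^2)/(2*s2^2) - 1/2.
log(2/3) = -0.405465.
(3^2 + (1-1)^2)/(2*2^2) = (9 + 0)/8 = 1.125.
KL = -0.405465 + 1.125 - 0.5 = 0.2195

0.2195


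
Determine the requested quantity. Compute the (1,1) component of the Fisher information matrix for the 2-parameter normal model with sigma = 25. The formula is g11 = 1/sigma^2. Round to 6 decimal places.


For the 2-parameter normal family, the Fisher metric has:
  g11 = 1/sigma^2, g22 = 2/sigma^2.
sigma = 25, sigma^2 = 625.
g11 = 0.001600

0.001600


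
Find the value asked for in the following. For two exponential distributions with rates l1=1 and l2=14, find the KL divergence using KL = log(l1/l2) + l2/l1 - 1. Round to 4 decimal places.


KL divergence for exponential family:
KL = log(l1/l2) + l2/l1 - 1.
log(1/14) = -2.639057.
14/1 = 14.0.
KL = -2.639057 + 14.0 - 1 = 10.3609

10.3609


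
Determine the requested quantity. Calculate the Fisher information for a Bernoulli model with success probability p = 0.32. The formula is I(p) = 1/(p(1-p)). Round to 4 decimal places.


For Bernoulli(p), Fisher information is I(p) = 1/(p*(1-p)).
p = 0.32, 1-p = 0.68.
p*(1-p) = 0.2176.
I(p) = 1/0.2176 = 4.5956

4.5956


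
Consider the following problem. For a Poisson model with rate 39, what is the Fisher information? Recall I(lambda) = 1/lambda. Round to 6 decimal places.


Fisher information for Poisson: I(lambda) = 1/lambda.
lambda = 39.
I(lambda) = 1/39 = 0.025641

0.025641


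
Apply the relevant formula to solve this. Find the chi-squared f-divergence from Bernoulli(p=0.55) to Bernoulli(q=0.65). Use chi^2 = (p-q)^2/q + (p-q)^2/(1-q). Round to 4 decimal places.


Chi-squared divergence between Bernoulli distributions:
chi^2 = (p-q)^2/q + (p-q)^2/(1-q).
p = 0.55, q = 0.65, p-q = -0.1.
(p-q)^2 = 0.01.
term1 = 0.01/0.65 = 0.015385.
term2 = 0.01/0.35 = 0.028571.
chi^2 = 0.015385 + 0.028571 = 0.0440

0.0440


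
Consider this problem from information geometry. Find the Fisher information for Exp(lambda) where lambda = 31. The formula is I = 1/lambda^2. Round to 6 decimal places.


Fisher information for exponential: I(lambda) = 1/lambda^2.
lambda = 31, lambda^2 = 961.
I = 1/961 = 0.001041

0.001041


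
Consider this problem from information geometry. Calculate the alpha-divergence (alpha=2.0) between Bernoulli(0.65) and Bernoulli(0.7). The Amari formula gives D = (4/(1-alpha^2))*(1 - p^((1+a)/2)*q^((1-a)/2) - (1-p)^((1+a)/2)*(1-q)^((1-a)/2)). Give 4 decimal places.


Amari alpha-divergence:
D = (4/(1-alpha^2))*(1 - p^((1+a)/2)*q^((1-a)/2) - (1-p)^((1+a)/2)*(1-q)^((1-a)/2)).
alpha = 2.0, p = 0.65, q = 0.7.
e1 = (1+alpha)/2 = 1.5, e2 = (1-alpha)/2 = -0.5.
t1 = p^e1 * q^e2 = 0.65^1.5 * 0.7^-0.5 = 0.626356.
t2 = (1-p)^e1 * (1-q)^e2 = 0.35^1.5 * 0.3^-0.5 = 0.378043.
4/(1-alpha^2) = -1.333333.
D = -1.333333*(1 - 0.626356 - 0.378043) = 0.0059

0.0059


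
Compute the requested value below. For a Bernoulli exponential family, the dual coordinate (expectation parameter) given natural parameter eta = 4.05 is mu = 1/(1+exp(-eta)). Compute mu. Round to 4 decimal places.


Dual coordinate (expectation parameter) for Bernoulli:
mu = 1/(1+exp(-eta)).
eta = 4.05.
exp(-eta) = exp(-4.05) = 0.017422.
mu = 1/(1+0.017422) = 0.9829

0.9829


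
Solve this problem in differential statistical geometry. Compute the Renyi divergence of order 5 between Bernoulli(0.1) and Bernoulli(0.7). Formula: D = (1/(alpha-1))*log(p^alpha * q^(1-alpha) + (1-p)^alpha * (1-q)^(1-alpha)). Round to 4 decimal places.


Renyi divergence of order alpha between Bernoulli distributions:
D = (1/(alpha-1))*log(p^alpha * q^(1-alpha) + (1-p)^alpha * (1-q)^(1-alpha)).
alpha = 5, p = 0.1, q = 0.7.
p^alpha * q^(1-alpha) = 0.1^5 * 0.7^-4 = 4.2e-05.
(1-p)^alpha * (1-q)^(1-alpha) = 0.9^5 * 0.3^-4 = 72.9.
sum = 4.2e-05 + 72.9 = 72.900042.
D = (1/4)*log(72.900042) = 1.0723

1.0723


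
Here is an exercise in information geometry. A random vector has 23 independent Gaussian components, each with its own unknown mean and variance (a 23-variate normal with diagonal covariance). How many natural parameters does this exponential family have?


Exponential family dimension calculation:
Each univariate normal has two natural parameters (mu/sigma^2 and -1/(2 sigma^2)).
With 23 independent components, dim = 2 * 23 = 46.

46


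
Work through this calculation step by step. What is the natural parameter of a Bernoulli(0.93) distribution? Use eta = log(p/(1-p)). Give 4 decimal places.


Natural parameter for Bernoulli: eta = log(p/(1-p)).
p = 0.93, 1-p = 0.07.
p/(1-p) = 13.285714.
eta = log(13.285714) = 2.5867

2.5867


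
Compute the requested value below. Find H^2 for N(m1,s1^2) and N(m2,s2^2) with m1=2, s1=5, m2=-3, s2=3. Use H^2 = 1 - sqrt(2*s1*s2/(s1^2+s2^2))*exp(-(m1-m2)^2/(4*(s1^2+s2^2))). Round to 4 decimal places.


Squared Hellinger distance for Gaussians:
H^2 = 1 - sqrt(2*s1*s2/(s1^2+s2^2)) * exp(-(m1-m2)^2/(4*(s1^2+s2^2))).
s1^2 = 25, s2^2 = 9, s1^2+s2^2 = 34.
sqrt(2*5*3/(34)) = 0.939336.
(m1-m2)^2 = (5)^2 = 25.
exp(-25/(4*34)) = exp(-0.183824) = 0.832083.
H^2 = 1 - 0.939336*0.832083 = 0.2184

0.2184


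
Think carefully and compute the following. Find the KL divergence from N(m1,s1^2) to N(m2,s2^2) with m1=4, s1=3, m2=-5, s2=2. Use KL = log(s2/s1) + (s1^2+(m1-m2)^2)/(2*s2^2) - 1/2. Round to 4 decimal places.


KL divergence between normal distributions:
KL = log(s2/s1) + (s1^2 + (m1-m2)^2)/(2*s2^2) - 1/2.
log(2/3) = -0.405465.
(3^2 + (4--5)^2)/(2*2^2) = (9 + 81)/8 = 11.25.
KL = -0.405465 + 11.25 - 0.5 = 10.3445

10.3445


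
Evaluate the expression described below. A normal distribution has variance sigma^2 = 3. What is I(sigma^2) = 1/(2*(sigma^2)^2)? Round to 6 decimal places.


Fisher information for variance: I(sigma^2) = 1/(2*sigma^4).
sigma^2 = 3, so sigma^4 = 9.
I = 1/(2*9) = 1/18 = 0.055556

0.055556


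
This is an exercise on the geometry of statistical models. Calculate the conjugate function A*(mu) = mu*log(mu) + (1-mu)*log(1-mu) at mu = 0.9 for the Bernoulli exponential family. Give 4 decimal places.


Legendre transform for Bernoulli:
A*(mu) = mu*log(mu) + (1-mu)*log(1-mu).
mu = 0.9, 1-mu = 0.1.
mu*log(mu) = 0.9*log(0.9) = -0.094824.
(1-mu)*log(1-mu) = 0.1*log(0.1) = -0.230259.
A* = -0.094824 + -0.230259 = -0.3251

-0.3251


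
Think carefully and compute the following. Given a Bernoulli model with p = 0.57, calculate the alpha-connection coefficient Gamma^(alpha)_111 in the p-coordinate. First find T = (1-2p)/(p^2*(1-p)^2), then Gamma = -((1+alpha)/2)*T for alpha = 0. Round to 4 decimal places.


Skewness (Amari-Chentsov) tensor: T = (1-2p)/(p^2*(1-p)^2).
p = 0.57, 1-2p = -0.14, p^2 = 0.3249, (1-p)^2 = 0.1849.
T = -0.14/(0.3249 * 0.1849) = -2.330459.
In the p-coordinate, Gamma^(alpha) = Gamma^(0) - (alpha/2)*T with Gamma^(0) = (1/2)*g'(p) = -T/2,
so Gamma^(alpha) = -((1+alpha)/2)*T.
alpha = 0, -(1+alpha)/2 = -0.5.
Gamma = -0.5 * -2.330459 = 1.1652

1.1652


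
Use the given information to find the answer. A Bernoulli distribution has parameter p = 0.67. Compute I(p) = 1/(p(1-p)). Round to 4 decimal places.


For Bernoulli(p), Fisher information is I(p) = 1/(p*(1-p)).
p = 0.67, 1-p = 0.33.
p*(1-p) = 0.2211.
I(p) = 1/0.2211 = 4.5228

4.5228


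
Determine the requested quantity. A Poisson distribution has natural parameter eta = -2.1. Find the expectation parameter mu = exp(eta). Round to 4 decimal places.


Expectation parameter for Poisson exponential family:
mu = exp(eta).
eta = -2.1.
mu = exp(-2.1) = 0.1225

0.1225


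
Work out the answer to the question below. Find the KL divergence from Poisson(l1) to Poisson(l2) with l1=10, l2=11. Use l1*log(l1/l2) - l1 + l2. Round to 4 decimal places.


KL divergence for Poisson:
KL = l1*log(l1/l2) - l1 + l2.
l1 = 10, l2 = 11.
log(10/11) = -0.09531.
l1*log(l1/l2) = 10 * -0.09531 = -0.953102.
KL = -0.953102 - 10 + 11 = 0.0469

0.0469


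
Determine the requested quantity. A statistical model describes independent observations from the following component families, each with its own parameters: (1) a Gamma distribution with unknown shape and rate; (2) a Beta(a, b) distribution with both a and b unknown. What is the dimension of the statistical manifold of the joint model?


The dimension of a statistical manifold equals the number of free
(independent) real parameters of the model. For a product of independent
blocks the parameter counts add.
- Gamma (shape, rate): 2.
- Beta (a, b): 2.
Total = 2 + 2 = 4.
Dimension = 4

4


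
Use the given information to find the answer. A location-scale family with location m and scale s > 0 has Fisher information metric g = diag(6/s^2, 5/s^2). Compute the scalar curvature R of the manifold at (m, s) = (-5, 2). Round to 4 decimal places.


The metric has the form g = (A dm^2 + B ds^2)/s^2 with A = 6, B = 5.
Substitute u = sqrt(A/B)*m: g = B*(du^2 + ds^2)/s^2, i.e. B times the
Poincare upper half-plane metric, which has constant Gaussian curvature -1.
Scaling a 2D metric by a constant c divides the Gaussian curvature by c,
so K = -1/B = -1/(5) = -0.2000 everywhere (the point (m, s) = (-5, 2) is irrelevant:
the curvature is constant).
Scalar curvature in dimension 2: R = 2K = -2/(5) = -0.4000.

-0.4000


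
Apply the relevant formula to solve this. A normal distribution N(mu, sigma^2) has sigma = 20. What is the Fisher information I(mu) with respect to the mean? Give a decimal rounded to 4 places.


The Fisher information for the mean of a normal distribution is I(mu) = 1/sigma^2.
sigma = 20, so sigma^2 = 400.
I(mu) = 1/400 = 0.0025

0.0025


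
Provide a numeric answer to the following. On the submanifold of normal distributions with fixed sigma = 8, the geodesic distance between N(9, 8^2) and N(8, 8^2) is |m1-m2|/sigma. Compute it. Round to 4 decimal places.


On the fixed-variance normal subfamily, geodesic distance = |m1-m2|/sigma.
|9 - 8| = 1.
sigma = 8.
d = 1/8 = 0.1250

0.1250


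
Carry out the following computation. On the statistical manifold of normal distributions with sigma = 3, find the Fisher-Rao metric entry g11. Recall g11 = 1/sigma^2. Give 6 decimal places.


For the 2-parameter normal family, the Fisher metric has:
  g11 = 1/sigma^2, g22 = 2/sigma^2.
sigma = 3, sigma^2 = 9.
g11 = 0.111111

0.111111


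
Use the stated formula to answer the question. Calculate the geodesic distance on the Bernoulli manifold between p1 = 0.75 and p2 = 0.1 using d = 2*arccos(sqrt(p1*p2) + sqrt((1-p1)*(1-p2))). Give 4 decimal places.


Geodesic distance on Bernoulli manifold:
d(p1,p2) = 2*arccos(sqrt(p1*p2) + sqrt((1-p1)*(1-p2))).
sqrt(p1*p2) = sqrt(0.75*0.1) = 0.273861.
sqrt((1-p1)*(1-p2)) = sqrt(0.25*0.9) = 0.474342.
arg = 0.273861 + 0.474342 = 0.748203.
d = 2*arccos(0.748203) = 1.4509

1.4509


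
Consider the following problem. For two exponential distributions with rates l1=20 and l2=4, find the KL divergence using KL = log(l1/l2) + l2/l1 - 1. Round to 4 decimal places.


KL divergence for exponential family:
KL = log(l1/l2) + l2/l1 - 1.
log(20/4) = 1.609438.
4/20 = 0.2.
KL = 1.609438 + 0.2 - 1 = 0.8094

0.8094


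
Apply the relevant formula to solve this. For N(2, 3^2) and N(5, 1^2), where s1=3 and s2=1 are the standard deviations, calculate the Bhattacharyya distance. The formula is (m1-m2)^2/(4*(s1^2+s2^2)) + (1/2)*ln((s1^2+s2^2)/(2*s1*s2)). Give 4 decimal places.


Bhattacharyya distance between two Gaussians:
DB = (m1-m2)^2/(4*(s1^2+s2^2)) + (1/2)*ln((s1^2+s2^2)/(2*s1*s2)).
(m1-m2)^2 = (-3)^2 = 9.
s1^2+s2^2 = 9 + 1 = 10.
term1 = 9/40 = 0.225.
term2 = 0.5*ln(10/6.0) = 0.255413.
DB = 0.225 + 0.255413 = 0.4804

0.4804


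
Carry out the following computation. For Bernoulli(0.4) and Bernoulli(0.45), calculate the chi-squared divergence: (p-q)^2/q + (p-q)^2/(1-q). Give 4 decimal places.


Chi-squared divergence between Bernoulli distributions:
chi^2 = (p-q)^2/q + (p-q)^2/(1-q).
p = 0.4, q = 0.45, p-q = -0.05.
(p-q)^2 = 0.0025.
term1 = 0.0025/0.45 = 0.005556.
term2 = 0.0025/0.55 = 0.004545.
chi^2 = 0.005556 + 0.004545 = 0.0101

0.0101


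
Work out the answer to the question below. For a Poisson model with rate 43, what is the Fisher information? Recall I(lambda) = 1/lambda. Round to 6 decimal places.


Fisher information for Poisson: I(lambda) = 1/lambda.
lambda = 43.
I(lambda) = 1/43 = 0.023256

0.023256


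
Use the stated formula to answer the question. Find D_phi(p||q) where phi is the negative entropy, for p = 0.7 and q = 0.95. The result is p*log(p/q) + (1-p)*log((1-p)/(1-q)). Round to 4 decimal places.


Bregman divergence with negative entropy generator:
D = p*log(p/q) + (1-p)*log((1-p)/(1-q)).
p = 0.7, q = 0.95.
p*log(p/q) = 0.7*log(0.7/0.95) = -0.213767.
(1-p)*log((1-p)/(1-q)) = 0.3*log(0.3/0.05) = 0.537528.
D = -0.213767 + 0.537528 = 0.3238

0.3238


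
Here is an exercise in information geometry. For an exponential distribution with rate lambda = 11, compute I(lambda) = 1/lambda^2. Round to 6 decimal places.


Fisher information for exponential: I(lambda) = 1/lambda^2.
lambda = 11, lambda^2 = 121.
I = 1/121 = 0.008264

0.008264


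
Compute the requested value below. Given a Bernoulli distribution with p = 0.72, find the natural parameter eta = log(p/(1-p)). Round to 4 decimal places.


Natural parameter for Bernoulli: eta = log(p/(1-p)).
p = 0.72, 1-p = 0.28.
p/(1-p) = 2.571429.
eta = log(2.571429) = 0.9445

0.9445


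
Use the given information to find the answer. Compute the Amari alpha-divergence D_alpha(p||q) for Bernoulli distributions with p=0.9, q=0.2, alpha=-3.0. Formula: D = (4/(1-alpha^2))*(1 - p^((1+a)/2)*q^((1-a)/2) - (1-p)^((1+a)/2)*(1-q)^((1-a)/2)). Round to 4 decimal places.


Amari alpha-divergence:
D = (4/(1-alpha^2))*(1 - p^((1+a)/2)*q^((1-a)/2) - (1-p)^((1+a)/2)*(1-q)^((1-a)/2)).
alpha = -3.0, p = 0.9, q = 0.2.
e1 = (1+alpha)/2 = -1.0, e2 = (1-alpha)/2 = 2.0.
t1 = p^e1 * q^e2 = 0.9^-1.0 * 0.2^2.0 = 0.044444.
t2 = (1-p)^e1 * (1-q)^e2 = 0.1^-1.0 * 0.8^2.0 = 6.4.
4/(1-alpha^2) = -0.5.
D = -0.5*(1 - 0.044444 - 6.4) = 2.7222

2.7222


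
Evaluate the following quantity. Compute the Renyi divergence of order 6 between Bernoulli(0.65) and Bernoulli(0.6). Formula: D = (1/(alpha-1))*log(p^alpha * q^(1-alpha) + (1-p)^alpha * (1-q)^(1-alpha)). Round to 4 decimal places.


Renyi divergence of order alpha between Bernoulli distributions:
D = (1/(alpha-1))*log(p^alpha * q^(1-alpha) + (1-p)^alpha * (1-q)^(1-alpha)).
alpha = 6, p = 0.65, q = 0.6.
p^alpha * q^(1-alpha) = 0.65^6 * 0.6^-5 = 0.969893.
(1-p)^alpha * (1-q)^(1-alpha) = 0.35^6 * 0.4^-5 = 0.179518.
sum = 0.969893 + 0.179518 = 1.149411.
D = (1/5)*log(1.149411) = 0.0278

0.0278


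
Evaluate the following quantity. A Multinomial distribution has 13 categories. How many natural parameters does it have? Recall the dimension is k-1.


Exponential family dimension calculation:
For Multinomial with k=13 categories, dim = k-1 = 12.

12


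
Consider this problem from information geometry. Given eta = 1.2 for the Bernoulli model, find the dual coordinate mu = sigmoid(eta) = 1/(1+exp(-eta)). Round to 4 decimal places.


Dual coordinate (expectation parameter) for Bernoulli:
mu = 1/(1+exp(-eta)).
eta = 1.2.
exp(-eta) = exp(-1.2) = 0.301194.
mu = 1/(1+0.301194) = 0.7685

0.7685


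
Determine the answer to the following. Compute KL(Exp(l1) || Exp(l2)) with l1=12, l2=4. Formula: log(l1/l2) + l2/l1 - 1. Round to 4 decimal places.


KL divergence for exponential family:
KL = log(l1/l2) + l2/l1 - 1.
log(12/4) = 1.098612.
4/12 = 0.333333.
KL = 1.098612 + 0.333333 - 1 = 0.4319

0.4319


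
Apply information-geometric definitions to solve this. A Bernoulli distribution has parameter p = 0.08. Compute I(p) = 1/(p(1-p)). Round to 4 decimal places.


For Bernoulli(p), Fisher information is I(p) = 1/(p*(1-p)).
p = 0.08, 1-p = 0.92.
p*(1-p) = 0.0736.
I(p) = 1/0.0736 = 13.5870

13.5870


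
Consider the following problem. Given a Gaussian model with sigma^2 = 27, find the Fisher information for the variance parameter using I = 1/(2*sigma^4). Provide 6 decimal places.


Fisher information for variance: I(sigma^2) = 1/(2*sigma^4).
sigma^2 = 27, so sigma^4 = 729.
I = 1/(2*729) = 1/1458 = 0.000686

0.000686


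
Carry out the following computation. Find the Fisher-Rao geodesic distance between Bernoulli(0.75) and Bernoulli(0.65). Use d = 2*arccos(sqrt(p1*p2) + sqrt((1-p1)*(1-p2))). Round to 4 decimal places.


Geodesic distance on Bernoulli manifold:
d(p1,p2) = 2*arccos(sqrt(p1*p2) + sqrt((1-p1)*(1-p2))).
sqrt(p1*p2) = sqrt(0.75*0.65) = 0.698212.
sqrt((1-p1)*(1-p2)) = sqrt(0.25*0.35) = 0.295804.
arg = 0.698212 + 0.295804 = 0.994016.
d = 2*arccos(0.994016) = 0.2189

0.2189


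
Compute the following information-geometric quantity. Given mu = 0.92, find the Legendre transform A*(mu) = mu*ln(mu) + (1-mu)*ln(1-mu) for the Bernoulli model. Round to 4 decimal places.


Legendre transform for Bernoulli:
A*(mu) = mu*log(mu) + (1-mu)*log(1-mu).
mu = 0.92, 1-mu = 0.08.
mu*log(mu) = 0.92*log(0.92) = -0.076711.
(1-mu)*log(1-mu) = 0.08*log(0.08) = -0.202058.
A* = -0.076711 + -0.202058 = -0.2788

-0.2788


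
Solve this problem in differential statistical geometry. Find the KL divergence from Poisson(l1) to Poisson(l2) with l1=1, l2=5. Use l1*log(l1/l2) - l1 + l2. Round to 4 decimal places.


KL divergence for Poisson:
KL = l1*log(l1/l2) - l1 + l2.
l1 = 1, l2 = 5.
log(1/5) = -1.609438.
l1*log(l1/l2) = 1 * -1.609438 = -1.609438.
KL = -1.609438 - 1 + 5 = 2.3906

2.3906


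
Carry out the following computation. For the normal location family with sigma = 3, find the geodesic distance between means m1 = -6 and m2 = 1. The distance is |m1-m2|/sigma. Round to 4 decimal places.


On the fixed-variance normal subfamily, geodesic distance = |m1-m2|/sigma.
|-6 - 1| = 7.
sigma = 3.
d = 7/3 = 2.3333

2.3333


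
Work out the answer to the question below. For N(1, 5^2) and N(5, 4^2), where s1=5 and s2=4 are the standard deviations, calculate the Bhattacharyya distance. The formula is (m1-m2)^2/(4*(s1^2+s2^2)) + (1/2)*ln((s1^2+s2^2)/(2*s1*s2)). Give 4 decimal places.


Bhattacharyya distance between two Gaussians:
DB = (m1-m2)^2/(4*(s1^2+s2^2)) + (1/2)*ln((s1^2+s2^2)/(2*s1*s2)).
(m1-m2)^2 = (-4)^2 = 16.
s1^2+s2^2 = 25 + 16 = 41.
term1 = 16/164 = 0.097561.
term2 = 0.5*ln(41/40.0) = 0.012346.
DB = 0.097561 + 0.012346 = 0.1099

0.1099


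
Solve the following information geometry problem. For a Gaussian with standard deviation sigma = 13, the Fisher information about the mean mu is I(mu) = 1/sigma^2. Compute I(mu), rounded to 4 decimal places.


The Fisher information for the mean of a normal distribution is I(mu) = 1/sigma^2.
sigma = 13, so sigma^2 = 169.
I(mu) = 1/169 = 0.0059

0.0059


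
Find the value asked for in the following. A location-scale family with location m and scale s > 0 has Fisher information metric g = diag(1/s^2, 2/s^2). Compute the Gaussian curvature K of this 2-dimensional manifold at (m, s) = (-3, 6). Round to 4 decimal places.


The metric has the form g = (A dm^2 + B ds^2)/s^2 with A = 1, B = 2.
Substitute u = sqrt(A/B)*m: g = B*(du^2 + ds^2)/s^2, i.e. B times the
Poincare upper half-plane metric, which has constant Gaussian curvature -1.
Scaling a 2D metric by a constant c divides the Gaussian curvature by c,
so K = -1/B = -1/(2) = -0.5000 everywhere (the point (m, s) = (-3, 6) is irrelevant:
the curvature is constant).
The requested Gaussian curvature is K = -0.5000.

-0.5000


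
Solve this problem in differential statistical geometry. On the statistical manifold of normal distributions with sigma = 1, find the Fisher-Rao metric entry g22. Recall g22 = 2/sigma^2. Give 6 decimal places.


For the 2-parameter normal family, the Fisher metric has:
  g11 = 1/sigma^2, g22 = 2/sigma^2.
sigma = 1, sigma^2 = 1.
g22 = 2.000000

2.000000


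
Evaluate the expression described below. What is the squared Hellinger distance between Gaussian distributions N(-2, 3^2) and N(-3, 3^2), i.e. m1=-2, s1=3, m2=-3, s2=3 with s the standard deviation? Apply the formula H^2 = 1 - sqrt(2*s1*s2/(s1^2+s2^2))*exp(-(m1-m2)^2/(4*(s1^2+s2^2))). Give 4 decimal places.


Squared Hellinger distance for Gaussians:
H^2 = 1 - sqrt(2*s1*s2/(s1^2+s2^2)) * exp(-(m1-m2)^2/(4*(s1^2+s2^2))).
s1^2 = 9, s2^2 = 9, s1^2+s2^2 = 18.
sqrt(2*3*3/(18)) = 1.0.
(m1-m2)^2 = (1)^2 = 1.
exp(-1/(4*18)) = exp(-0.013889) = 0.986207.
H^2 = 1 - 1.0*0.986207 = 0.0138

0.0138


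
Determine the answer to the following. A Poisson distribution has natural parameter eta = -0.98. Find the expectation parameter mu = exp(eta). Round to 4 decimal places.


Expectation parameter for Poisson exponential family:
mu = exp(eta).
eta = -0.98.
mu = exp(-0.98) = 0.3753

0.3753


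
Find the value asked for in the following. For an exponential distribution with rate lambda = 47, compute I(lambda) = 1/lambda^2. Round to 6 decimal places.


Fisher information for exponential: I(lambda) = 1/lambda^2.
lambda = 47, lambda^2 = 2209.
I = 1/2209 = 0.000453

0.000453


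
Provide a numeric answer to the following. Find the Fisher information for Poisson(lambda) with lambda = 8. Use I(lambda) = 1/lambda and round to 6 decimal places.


Fisher information for Poisson: I(lambda) = 1/lambda.
lambda = 8.
I(lambda) = 1/8 = 0.125000

0.125000


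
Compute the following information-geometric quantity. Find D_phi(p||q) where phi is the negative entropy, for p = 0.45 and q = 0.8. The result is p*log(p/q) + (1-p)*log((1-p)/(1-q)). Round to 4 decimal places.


Bregman divergence with negative entropy generator:
D = p*log(p/q) + (1-p)*log((1-p)/(1-q)).
p = 0.45, q = 0.8.
p*log(p/q) = 0.45*log(0.45/0.8) = -0.258914.
(1-p)*log((1-p)/(1-q)) = 0.55*log(0.55/0.2) = 0.556381.
D = -0.258914 + 0.556381 = 0.2975

0.2975


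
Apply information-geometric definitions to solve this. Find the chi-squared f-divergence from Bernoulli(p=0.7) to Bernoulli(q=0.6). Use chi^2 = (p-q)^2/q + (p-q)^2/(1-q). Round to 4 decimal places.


Chi-squared divergence between Bernoulli distributions:
chi^2 = (p-q)^2/q + (p-q)^2/(1-q).
p = 0.7, q = 0.6, p-q = 0.1.
(p-q)^2 = 0.01.
term1 = 0.01/0.6 = 0.016667.
term2 = 0.01/0.4 = 0.025.
chi^2 = 0.016667 + 0.025 = 0.0417

0.0417


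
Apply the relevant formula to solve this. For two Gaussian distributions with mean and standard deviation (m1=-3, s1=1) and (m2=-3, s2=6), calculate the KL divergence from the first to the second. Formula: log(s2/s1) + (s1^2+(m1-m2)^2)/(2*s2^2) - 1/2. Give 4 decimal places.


KL divergence between normal distributions:
KL = log(s2/s1) + (s1^2 + (m1-m2)^2)/(2*s2^2) - 1/2.
log(6/1) = 1.791759.
(1^2 + (-3--3)^2)/(2*6^2) = (1 + 0)/72 = 0.013889.
KL = 1.791759 + 0.013889 - 0.5 = 1.3056

1.3056


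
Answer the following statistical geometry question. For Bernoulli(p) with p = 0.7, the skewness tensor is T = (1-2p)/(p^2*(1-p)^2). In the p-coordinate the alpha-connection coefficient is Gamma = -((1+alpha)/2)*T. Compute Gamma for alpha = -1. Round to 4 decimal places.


Skewness (Amari-Chentsov) tensor: T = (1-2p)/(p^2*(1-p)^2).
p = 0.7, 1-2p = -0.4, p^2 = 0.49, (1-p)^2 = 0.09.
T = -0.4/(0.49 * 0.09) = -9.070295.
In the p-coordinate, Gamma^(alpha) = Gamma^(0) - (alpha/2)*T with Gamma^(0) = (1/2)*g'(p) = -T/2,
so Gamma^(alpha) = -((1+alpha)/2)*T.
alpha = -1, -(1+alpha)/2 = 0.0.
Gamma = 0.0 * -9.070295 = 0.0000

0.0000


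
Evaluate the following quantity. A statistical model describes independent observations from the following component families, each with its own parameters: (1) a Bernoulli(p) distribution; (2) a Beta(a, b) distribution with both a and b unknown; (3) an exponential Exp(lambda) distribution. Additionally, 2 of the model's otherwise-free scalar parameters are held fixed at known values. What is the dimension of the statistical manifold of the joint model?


The dimension of a statistical manifold equals the number of free
(independent) real parameters of the model. For a product of independent
blocks the parameter counts add.
- Bernoulli (p): 1.
- Beta (a, b): 2.
- exponential (lambda): 1.
Total = 1 + 2 + 1 = 4.
2 parameter(s) fixed at known values: 4 - 2 = 2.
Dimension = 2

2


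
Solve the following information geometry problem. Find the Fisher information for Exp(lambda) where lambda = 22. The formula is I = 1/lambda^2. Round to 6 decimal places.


Fisher information for exponential: I(lambda) = 1/lambda^2.
lambda = 22, lambda^2 = 484.
I = 1/484 = 0.002066

0.002066


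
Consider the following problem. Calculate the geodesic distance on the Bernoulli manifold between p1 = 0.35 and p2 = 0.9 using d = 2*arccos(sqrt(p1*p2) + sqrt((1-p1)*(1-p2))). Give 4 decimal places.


Geodesic distance on Bernoulli manifold:
d(p1,p2) = 2*arccos(sqrt(p1*p2) + sqrt((1-p1)*(1-p2))).
sqrt(p1*p2) = sqrt(0.35*0.9) = 0.561249.
sqrt((1-p1)*(1-p2)) = sqrt(0.65*0.1) = 0.254951.
arg = 0.561249 + 0.254951 = 0.8162.
d = 2*arccos(0.8162) = 1.2320

1.2320


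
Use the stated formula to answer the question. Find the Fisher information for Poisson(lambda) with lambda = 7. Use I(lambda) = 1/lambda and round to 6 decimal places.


Fisher information for Poisson: I(lambda) = 1/lambda.
lambda = 7.
I(lambda) = 1/7 = 0.142857

0.142857


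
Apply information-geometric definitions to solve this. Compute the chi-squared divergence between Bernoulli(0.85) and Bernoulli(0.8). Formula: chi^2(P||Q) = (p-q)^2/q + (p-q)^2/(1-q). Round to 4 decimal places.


Chi-squared divergence between Bernoulli distributions:
chi^2 = (p-q)^2/q + (p-q)^2/(1-q).
p = 0.85, q = 0.8, p-q = 0.05.
(p-q)^2 = 0.0025.
term1 = 0.0025/0.8 = 0.003125.
term2 = 0.0025/0.2 = 0.0125.
chi^2 = 0.003125 + 0.0125 = 0.0156

0.0156


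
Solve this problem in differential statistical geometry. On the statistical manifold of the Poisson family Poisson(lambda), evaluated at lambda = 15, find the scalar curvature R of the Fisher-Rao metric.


This family has a single free parameter, so its statistical manifold
is 1-dimensional. The Riemann curvature tensor of any 1-dimensional
Riemannian manifold vanishes identically, so R = 0.

0


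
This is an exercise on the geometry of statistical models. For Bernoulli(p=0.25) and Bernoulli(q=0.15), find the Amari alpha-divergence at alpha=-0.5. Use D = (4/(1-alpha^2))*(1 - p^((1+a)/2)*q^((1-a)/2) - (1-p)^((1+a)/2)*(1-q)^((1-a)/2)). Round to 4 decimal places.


Amari alpha-divergence:
D = (4/(1-alpha^2))*(1 - p^((1+a)/2)*q^((1-a)/2) - (1-p)^((1+a)/2)*(1-q)^((1-a)/2)).
alpha = -0.5, p = 0.25, q = 0.15.
e1 = (1+alpha)/2 = 0.25, e2 = (1-alpha)/2 = 0.75.
t1 = p^e1 * q^e2 = 0.25^0.25 * 0.15^0.75 = 0.170433.
t2 = (1-p)^e1 * (1-q)^e2 = 0.75^0.25 * 0.85^0.75 = 0.823815.
4/(1-alpha^2) = 5.333333.
D = 5.333333*(1 - 0.170433 - 0.823815) = 0.0307

0.0307


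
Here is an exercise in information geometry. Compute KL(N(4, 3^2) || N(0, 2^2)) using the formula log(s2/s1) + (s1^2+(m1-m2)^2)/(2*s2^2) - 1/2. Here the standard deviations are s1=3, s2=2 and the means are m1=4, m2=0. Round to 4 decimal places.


KL divergence between normal distributions:
KL = log(s2/s1) + (s1^2 + (m1-m2)^2)/(2*s2^2) - 1/2.
log(2/3) = -0.405465.
(3^2 + (4-0)^2)/(2*2^2) = (9 + 16)/8 = 3.125.
KL = -0.405465 + 3.125 - 0.5 = 2.2195

2.2195


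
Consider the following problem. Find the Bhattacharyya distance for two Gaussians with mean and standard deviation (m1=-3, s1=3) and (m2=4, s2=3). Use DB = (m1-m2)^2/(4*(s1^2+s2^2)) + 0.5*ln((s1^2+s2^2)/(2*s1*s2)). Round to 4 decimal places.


Bhattacharyya distance between two Gaussians:
DB = (m1-m2)^2/(4*(s1^2+s2^2)) + (1/2)*ln((s1^2+s2^2)/(2*s1*s2)).
(m1-m2)^2 = (-7)^2 = 49.
s1^2+s2^2 = 9 + 9 = 18.
term1 = 49/72 = 0.680556.
term2 = 0.5*ln(18/18.0) = 0.0.
DB = 0.680556 + 0.0 = 0.6806

0.6806


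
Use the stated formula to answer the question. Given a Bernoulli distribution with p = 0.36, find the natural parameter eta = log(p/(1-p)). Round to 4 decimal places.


Natural parameter for Bernoulli: eta = log(p/(1-p)).
p = 0.36, 1-p = 0.64.
p/(1-p) = 0.5625.
eta = log(0.5625) = -0.5754

-0.5754


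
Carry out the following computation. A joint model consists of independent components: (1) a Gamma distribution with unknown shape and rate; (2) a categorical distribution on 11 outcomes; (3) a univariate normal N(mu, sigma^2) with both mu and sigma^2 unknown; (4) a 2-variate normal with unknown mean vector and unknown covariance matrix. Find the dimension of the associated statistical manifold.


The dimension of a statistical manifold equals the number of free
(independent) real parameters of the model. For a product of independent
blocks the parameter counts add.
- Gamma (shape, rate): 2.
- categorical on 11 outcomes (probabilities sum to 1): 11-1 = 10.
- normal (mu, sigma^2): 2.
- 2-variate normal: 2 (mean) + 2*3/2 = 3 (symmetric covariance) = 5.
Total = 2 + 10 + 2 + 5 = 19.
Dimension = 19

19


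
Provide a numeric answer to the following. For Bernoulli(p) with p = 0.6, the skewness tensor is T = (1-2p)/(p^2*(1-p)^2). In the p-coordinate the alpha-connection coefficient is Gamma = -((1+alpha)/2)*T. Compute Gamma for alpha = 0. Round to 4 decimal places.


Skewness (Amari-Chentsov) tensor: T = (1-2p)/(p^2*(1-p)^2).
p = 0.6, 1-2p = -0.2, p^2 = 0.36, (1-p)^2 = 0.16.
T = -0.2/(0.36 * 0.16) = -3.472222.
In the p-coordinate, Gamma^(alpha) = Gamma^(0) - (alpha/2)*T with Gamma^(0) = (1/2)*g'(p) = -T/2,
so Gamma^(alpha) = -((1+alpha)/2)*T.
alpha = 0, -(1+alpha)/2 = -0.5.
Gamma = -0.5 * -3.472222 = 1.7361

1.7361


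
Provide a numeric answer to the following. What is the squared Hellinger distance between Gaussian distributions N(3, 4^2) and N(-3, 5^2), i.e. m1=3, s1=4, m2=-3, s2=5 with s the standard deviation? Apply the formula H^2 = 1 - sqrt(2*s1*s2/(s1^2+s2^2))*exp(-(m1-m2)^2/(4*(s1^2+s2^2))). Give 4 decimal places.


Squared Hellinger distance for Gaussians:
H^2 = 1 - sqrt(2*s1*s2/(s1^2+s2^2)) * exp(-(m1-m2)^2/(4*(s1^2+s2^2))).
s1^2 = 16, s2^2 = 25, s1^2+s2^2 = 41.
sqrt(2*4*5/(41)) = 0.98773.
(m1-m2)^2 = (6)^2 = 36.
exp(-36/(4*41)) = exp(-0.219512) = 0.80291.
H^2 = 1 - 0.98773*0.80291 = 0.2069

0.2069


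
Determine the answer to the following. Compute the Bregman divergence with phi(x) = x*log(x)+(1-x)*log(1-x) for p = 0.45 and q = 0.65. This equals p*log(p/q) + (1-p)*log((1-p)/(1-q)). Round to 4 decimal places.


Bregman divergence with negative entropy generator:
D = p*log(p/q) + (1-p)*log((1-p)/(1-q)).
p = 0.45, q = 0.65.
p*log(p/q) = 0.45*log(0.45/0.65) = -0.165476.
(1-p)*log((1-p)/(1-q)) = 0.55*log(0.55/0.35) = 0.248592.
D = -0.165476 + 0.248592 = 0.0831

0.0831


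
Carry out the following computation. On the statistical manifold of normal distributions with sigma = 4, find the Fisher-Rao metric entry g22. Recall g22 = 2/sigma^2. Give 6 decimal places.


For the 2-parameter normal family, the Fisher metric has:
  g11 = 1/sigma^2, g22 = 2/sigma^2.
sigma = 4, sigma^2 = 16.
g22 = 0.125000

0.125000


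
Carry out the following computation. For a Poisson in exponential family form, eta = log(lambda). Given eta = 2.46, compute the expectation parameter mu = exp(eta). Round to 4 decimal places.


Expectation parameter for Poisson exponential family:
mu = exp(eta).
eta = 2.46.
mu = exp(2.46) = 11.7048

11.7048


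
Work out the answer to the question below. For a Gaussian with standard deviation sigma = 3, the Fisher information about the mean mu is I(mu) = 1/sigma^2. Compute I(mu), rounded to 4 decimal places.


The Fisher information for the mean of a normal distribution is I(mu) = 1/sigma^2.
sigma = 3, so sigma^2 = 9.
I(mu) = 1/9 = 0.1111

0.1111
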